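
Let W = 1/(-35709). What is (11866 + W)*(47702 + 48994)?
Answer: 13657439510376/11903 ≈ 1.1474e+9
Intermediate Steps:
W = -1/35709 ≈ -2.8004e-5
(11866 + W)*(47702 + 48994) = (11866 - 1/35709)*(47702 + 48994) = (423722993/35709)*96696 = 13657439510376/11903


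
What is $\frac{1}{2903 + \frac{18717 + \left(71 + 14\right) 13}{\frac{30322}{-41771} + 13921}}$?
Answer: $\frac{581463769}{1688817306169} \approx 0.0003443$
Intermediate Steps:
$\frac{1}{2903 + \frac{18717 + \left(71 + 14\right) 13}{\frac{30322}{-41771} + 13921}} = \frac{1}{2903 + \frac{18717 + 85 \cdot 13}{30322 \left(- \frac{1}{41771}\right) + 13921}} = \frac{1}{2903 + \frac{18717 + 1105}{- \frac{30322}{41771} + 13921}} = \frac{1}{2903 + \frac{19822}{\frac{581463769}{41771}}} = \frac{1}{2903 + 19822 \cdot \frac{41771}{581463769}} = \frac{1}{2903 + \frac{827984762}{581463769}} = \frac{1}{\frac{1688817306169}{581463769}} = \frac{581463769}{1688817306169}$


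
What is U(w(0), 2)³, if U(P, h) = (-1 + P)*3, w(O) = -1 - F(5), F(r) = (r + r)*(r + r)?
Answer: -28652616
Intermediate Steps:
F(r) = 4*r² (F(r) = (2*r)*(2*r) = 4*r²)
w(O) = -101 (w(O) = -1 - 4*5² = -1 - 4*25 = -1 - 1*100 = -1 - 100 = -101)
U(P, h) = -3 + 3*P
U(w(0), 2)³ = (-3 + 3*(-101))³ = (-3 - 303)³ = (-306)³ = -28652616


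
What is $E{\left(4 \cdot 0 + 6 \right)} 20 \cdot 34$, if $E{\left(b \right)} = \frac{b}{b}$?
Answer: $680$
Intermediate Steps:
$E{\left(b \right)} = 1$
$E{\left(4 \cdot 0 + 6 \right)} 20 \cdot 34 = 1 \cdot 20 \cdot 34 = 20 \cdot 34 = 680$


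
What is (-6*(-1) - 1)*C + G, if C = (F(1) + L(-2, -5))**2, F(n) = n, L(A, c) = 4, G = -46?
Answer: 79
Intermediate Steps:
C = 25 (C = (1 + 4)**2 = 5**2 = 25)
(-6*(-1) - 1)*C + G = (-6*(-1) - 1)*25 - 46 = (6 - 1)*25 - 46 = 5*25 - 46 = 125 - 46 = 79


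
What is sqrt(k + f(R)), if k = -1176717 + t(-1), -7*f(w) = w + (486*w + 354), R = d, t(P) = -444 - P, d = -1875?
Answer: I*sqrt(51291443)/7 ≈ 1023.1*I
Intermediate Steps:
R = -1875
f(w) = -354/7 - 487*w/7 (f(w) = -(w + (486*w + 354))/7 = -(w + (354 + 486*w))/7 = -(354 + 487*w)/7 = -354/7 - 487*w/7)
k = -1177160 (k = -1176717 + (-444 - 1*(-1)) = -1176717 + (-444 + 1) = -1176717 - 443 = -1177160)
sqrt(k + f(R)) = sqrt(-1177160 + (-354/7 - 487/7*(-1875))) = sqrt(-1177160 + (-354/7 + 913125/7)) = sqrt(-1177160 + 912771/7) = sqrt(-7327349/7) = I*sqrt(51291443)/7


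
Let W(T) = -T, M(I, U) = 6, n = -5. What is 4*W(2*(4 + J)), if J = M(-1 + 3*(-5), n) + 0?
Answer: -80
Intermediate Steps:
J = 6 (J = 6 + 0 = 6)
4*W(2*(4 + J)) = 4*(-2*(4 + 6)) = 4*(-2*10) = 4*(-1*20) = 4*(-20) = -80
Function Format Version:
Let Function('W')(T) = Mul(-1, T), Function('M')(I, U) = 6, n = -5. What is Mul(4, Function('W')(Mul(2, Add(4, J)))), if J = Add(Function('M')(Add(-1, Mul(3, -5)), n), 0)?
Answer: -80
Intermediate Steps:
J = 6 (J = Add(6, 0) = 6)
Mul(4, Function('W')(Mul(2, Add(4, J)))) = Mul(4, Mul(-1, Mul(2, Add(4, 6)))) = Mul(4, Mul(-1, Mul(2, 10))) = Mul(4, Mul(-1, 20)) = Mul(4, -20) = -80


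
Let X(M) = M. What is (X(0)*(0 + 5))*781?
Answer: 0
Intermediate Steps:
(X(0)*(0 + 5))*781 = (0*(0 + 5))*781 = (0*5)*781 = 0*781 = 0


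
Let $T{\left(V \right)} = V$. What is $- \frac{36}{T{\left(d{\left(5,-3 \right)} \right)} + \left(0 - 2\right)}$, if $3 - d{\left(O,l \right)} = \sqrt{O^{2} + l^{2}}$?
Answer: $\frac{12}{11} + \frac{12 \sqrt{34}}{11} \approx 7.452$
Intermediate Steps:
$d{\left(O,l \right)} = 3 - \sqrt{O^{2} + l^{2}}$
$- \frac{36}{T{\left(d{\left(5,-3 \right)} \right)} + \left(0 - 2\right)} = - \frac{36}{\left(3 - \sqrt{5^{2} + \left(-3\right)^{2}}\right) + \left(0 - 2\right)} = - \frac{36}{\left(3 - \sqrt{25 + 9}\right) - 2} = - \frac{36}{\left(3 - \sqrt{34}\right) - 2} = - \frac{36}{1 - \sqrt{34}}$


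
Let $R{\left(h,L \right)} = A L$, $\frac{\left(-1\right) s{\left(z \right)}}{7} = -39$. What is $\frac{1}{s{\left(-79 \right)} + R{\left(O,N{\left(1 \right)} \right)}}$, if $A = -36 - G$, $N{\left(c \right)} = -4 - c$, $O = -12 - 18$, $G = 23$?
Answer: $\frac{1}{568} \approx 0.0017606$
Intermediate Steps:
$O = -30$ ($O = -12 - 18 = -30$)
$s{\left(z \right)} = 273$ ($s{\left(z \right)} = \left(-7\right) \left(-39\right) = 273$)
$A = -59$ ($A = -36 - 23 = -59$)
$R{\left(h,L \right)} = - 59 L$
$\frac{1}{s{\left(-79 \right)} + R{\left(O,N{\left(1 \right)} \right)}} = \frac{1}{273 - 59 \left(-4 - 1\right)} = \frac{1}{273 - -295} = \frac{1}{273 + 295} = \frac{1}{568}$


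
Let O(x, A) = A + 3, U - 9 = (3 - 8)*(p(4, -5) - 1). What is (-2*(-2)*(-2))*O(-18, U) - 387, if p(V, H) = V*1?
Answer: -363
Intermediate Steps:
p(V, H) = V
U = -6 (U = 9 + (3 - 8)*(4 - 1) = 9 - 5*3 = 9 - 15 = -6)
O(x, A) = 3 + A
(-2*(-2)*(-2))*O(-18, U) - 387 = (-2*(-2)*(-2))*(3 - 6) - 387 = (4*(-2))*(-3) - 387 = -8*(-3) - 387 = 24 - 387 = -363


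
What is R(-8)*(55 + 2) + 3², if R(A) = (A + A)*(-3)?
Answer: 2745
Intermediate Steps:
R(A) = -6*A (R(A) = (2*A)*(-3) = -6*A)
R(-8)*(55 + 2) + 3² = (-6*(-8))*(55 + 2) + 3² = 48*57 + 9 = 2736 + 9 = 2745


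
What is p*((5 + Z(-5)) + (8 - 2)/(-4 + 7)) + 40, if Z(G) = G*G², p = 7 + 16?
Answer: -2674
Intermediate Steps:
p = 23
Z(G) = G³
p*((5 + Z(-5)) + (8 - 2)/(-4 + 7)) + 40 = 23*((5 + (-5)³) + (8 - 2)/(-4 + 7)) + 40 = 23*((5 - 125) + 6/3) + 40 = 23*(-120 + 6*(⅓)) + 40 = 23*(-120 + 2) + 40 = 23*(-118) + 40 = -2714 + 40 = -2674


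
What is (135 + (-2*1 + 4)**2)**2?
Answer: 19321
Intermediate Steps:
(135 + (-2*1 + 4)**2)**2 = (135 + (-2 + 4)**2)**2 = (135 + 2**2)**2 = (135 + 4)**2 = 139**2 = 19321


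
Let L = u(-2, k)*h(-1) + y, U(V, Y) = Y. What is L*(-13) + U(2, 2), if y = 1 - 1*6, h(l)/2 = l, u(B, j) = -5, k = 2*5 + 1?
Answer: -63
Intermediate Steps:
k = 11 (k = 10 + 1 = 11)
h(l) = 2*l
y = -5 (y = 1 - 6 = -5)
L = 5 (L = -10*(-1) - 5 = -5*(-2) - 5 = 10 - 5 = 5)
L*(-13) + U(2, 2) = 5*(-13) + 2 = -65 + 2 = -63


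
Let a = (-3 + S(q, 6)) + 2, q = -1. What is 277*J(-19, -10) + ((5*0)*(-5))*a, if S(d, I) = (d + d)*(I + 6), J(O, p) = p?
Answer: -2770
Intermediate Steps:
S(d, I) = 2*d*(6 + I) (S(d, I) = (2*d)*(6 + I) = 2*d*(6 + I))
a = -25 (a = (-3 + 2*(-1)*(6 + 6)) + 2 = (-3 + 2*(-1)*12) + 2 = (-3 - 24) + 2 = -27 + 2 = -25)
277*J(-19, -10) + ((5*0)*(-5))*a = 277*(-10) + ((5*0)*(-5))*(-25) = -2770 + (0*(-5))*(-25) = -2770 + 0*(-25) = -2770 + 0 = -2770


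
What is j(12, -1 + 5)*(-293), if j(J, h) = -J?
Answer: 3516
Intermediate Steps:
j(12, -1 + 5)*(-293) = -1*12*(-293) = -12*(-293) = 3516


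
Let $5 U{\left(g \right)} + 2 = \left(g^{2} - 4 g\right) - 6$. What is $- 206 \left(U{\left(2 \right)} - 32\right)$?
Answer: $\frac{35432}{5} \approx 7086.4$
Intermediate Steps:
$U{\left(g \right)} = - \frac{8}{5} - \frac{4 g}{5} + \frac{g^{2}}{5}$ ($U{\left(g \right)} = - \frac{2}{5} + \frac{\left(g^{2} - 4 g\right) - 6}{5} = - \frac{2}{5} + \frac{-6 + g^{2} - 4 g}{5} = - \frac{2}{5} - \left(\frac{6}{5} - \frac{g^{2}}{5} + \frac{4 g}{5}\right) = - \frac{8}{5} - \frac{4 g}{5} + \frac{g^{2}}{5}$)
$- 206 \left(U{\left(2 \right)} - 32\right) = - 206 \left(\left(- \frac{8}{5} - \frac{8}{5} + \frac{2^{2}}{5}\right) - 32\right) = - 206 \left(\left(- \frac{8}{5} - \frac{8}{5} + \frac{1}{5} \cdot 4\right) - 32\right) = - 206 \left(\left(- \frac{8}{5} - \frac{8}{5} + \frac{4}{5}\right) - 32\right) = - 206 \left(- \frac{12}{5} - 32\right) = \left(-206\right) \left(- \frac{172}{5}\right) = \frac{35432}{5}$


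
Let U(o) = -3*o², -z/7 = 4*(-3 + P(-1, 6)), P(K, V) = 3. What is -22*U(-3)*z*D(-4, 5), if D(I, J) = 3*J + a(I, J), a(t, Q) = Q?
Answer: 0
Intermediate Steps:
z = 0 (z = -28*(-3 + 3) = -28*0 = -7*0 = 0)
D(I, J) = 4*J (D(I, J) = 3*J + J = 4*J)
-22*U(-3)*z*D(-4, 5) = -22*-3*(-3)²*0*4*5 = -22*-3*9*0*20 = -22*(-27*0)*20 = -0*20 = -22*0 = 0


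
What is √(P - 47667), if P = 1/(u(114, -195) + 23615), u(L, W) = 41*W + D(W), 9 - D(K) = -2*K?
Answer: 2*I*√56477398783/2177 ≈ 218.33*I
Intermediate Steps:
D(K) = 9 + 2*K (D(K) = 9 - (-2)*K = 9 + 2*K)
u(L, W) = 9 + 43*W (u(L, W) = 41*W + (9 + 2*W) = 9 + 43*W)
P = 1/15239 (P = 1/((9 + 43*(-195)) + 23615) = 1/((9 - 8385) + 23615) = 1/(-8376 + 23615) = 1/15239 ≈ 6.5621e-5)
√(P - 47667) = √(1/15239 - 47667) = √(-726397412/15239) = 2*I*√56477398783/2177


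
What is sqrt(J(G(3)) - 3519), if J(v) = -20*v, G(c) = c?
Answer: I*sqrt(3579) ≈ 59.825*I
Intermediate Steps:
sqrt(J(G(3)) - 3519) = sqrt(-20*3 - 3519) = sqrt(-60 - 3519) = sqrt(-3579) = I*sqrt(3579)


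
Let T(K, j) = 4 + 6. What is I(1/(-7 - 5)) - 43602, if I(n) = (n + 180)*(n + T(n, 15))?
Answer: -6021767/144 ≈ -41818.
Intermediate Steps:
T(K, j) = 10
I(n) = (10 + n)*(180 + n) (I(n) = (n + 180)*(n + 10) = (180 + n)*(10 + n) = (10 + n)*(180 + n))
I(1/(-7 - 5)) - 43602 = (1800 + (1/(-7 - 5))**2 + 190*(1/(-7 - 5))) - 43602 = (1800 + (1/(-12))**2 + 190*(1/(-12))) - 43602 = (1800 + (1*(-1/12))**2 + 190*(1*(-1/12))) - 43602 = (1800 + (-1/12)**2 + 190*(-1/12)) - 43602 = (1800 + 1/144 - 95/6) - 43602 = 256921/144 - 43602 = -6021767/144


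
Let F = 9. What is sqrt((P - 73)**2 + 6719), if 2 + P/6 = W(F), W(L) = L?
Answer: 16*sqrt(30) ≈ 87.636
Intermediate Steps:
P = 42 (P = -12 + 6*9 = -12 + 54 = 42)
sqrt((P - 73)**2 + 6719) = sqrt((42 - 73)**2 + 6719) = sqrt((-31)**2 + 6719) = sqrt(961 + 6719) = sqrt(7680) = 16*sqrt(30)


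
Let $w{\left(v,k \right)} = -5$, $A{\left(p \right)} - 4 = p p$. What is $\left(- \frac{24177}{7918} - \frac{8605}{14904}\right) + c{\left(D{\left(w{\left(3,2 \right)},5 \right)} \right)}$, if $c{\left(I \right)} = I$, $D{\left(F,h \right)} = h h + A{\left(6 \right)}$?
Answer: $\frac{3621086641}{59004936} \approx 61.369$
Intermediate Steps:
$A{\left(p \right)} = 4 + p^{2}$ ($A{\left(p \right)} = 4 + p p = 4 + p^{2}$)
$D{\left(F,h \right)} = 40 + h^{2}$ ($D{\left(F,h \right)} = h h + \left(4 + 6^{2}\right) = h^{2} + \left(4 + 36\right) = h^{2} + 40 = 40 + h^{2}$)
$\left(- \frac{24177}{7918} - \frac{8605}{14904}\right) + c{\left(D{\left(w{\left(3,2 \right)},5 \right)} \right)} = \left(- \frac{24177}{7918} - \frac{8605}{14904}\right) + \left(40 + 5^{2}\right) = \left(\left(-24177\right) \frac{1}{7918} - \frac{8605}{14904}\right) + \left(40 + 25\right) = \left(- \frac{24177}{7918} - \frac{8605}{14904}\right) + 65 = - \frac{214234199}{59004936} + 65 = \frac{3621086641}{59004936}$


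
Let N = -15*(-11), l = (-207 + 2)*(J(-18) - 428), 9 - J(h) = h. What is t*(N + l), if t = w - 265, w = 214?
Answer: -4200870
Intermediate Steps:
t = -51 (t = 214 - 265 = -51)
J(h) = 9 - h
l = 82205 (l = (-207 + 2)*((9 - 1*(-18)) - 428) = -205*((9 + 18) - 428) = -205*(27 - 428) = -205*(-401) = 82205)
N = 165
t*(N + l) = -51*(165 + 82205) = -51*82370 = -4200870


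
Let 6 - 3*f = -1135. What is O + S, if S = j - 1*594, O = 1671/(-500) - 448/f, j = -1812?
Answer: -196457373/81500 ≈ -2410.5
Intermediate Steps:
f = 1141/3 (f = 2 - ⅓*(-1135) = 2 + 1135/3 = 1141/3 ≈ 380.33)
O = -368373/81500 (O = 1671/(-500) - 448/1141/3 = 1671*(-1/500) - 448*3/1141 = -1671/500 - 192/163 = -368373/81500 ≈ -4.5199)
S = -2406 (S = -1812 - 1*594 = -1812 - 594 = -2406)
O + S = -368373/81500 - 2406 = -196457373/81500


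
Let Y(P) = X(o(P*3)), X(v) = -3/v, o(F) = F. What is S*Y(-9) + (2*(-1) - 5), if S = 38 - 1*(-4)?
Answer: -7/3 ≈ -2.3333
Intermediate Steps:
S = 42 (S = 38 + 4 = 42)
Y(P) = -1/P (Y(P) = -3*1/(3*P) = -1/P)
S*Y(-9) + (2*(-1) - 5) = 42*(-1/(-9)) + (2*(-1) - 5) = 42*(-1*(-⅑)) + (-2 - 5) = 42*(⅑) - 7 = 14/3 - 7 = -7/3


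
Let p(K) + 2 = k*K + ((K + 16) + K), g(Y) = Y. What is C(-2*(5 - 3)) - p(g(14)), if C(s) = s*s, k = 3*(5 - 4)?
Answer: -68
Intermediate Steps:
k = 3 (k = 3*1 = 3)
C(s) = s²
p(K) = 14 + 5*K (p(K) = -2 + (3*K + ((K + 16) + K)) = -2 + (3*K + ((16 + K) + K)) = -2 + (3*K + (16 + 2*K)) = -2 + (16 + 5*K) = 14 + 5*K)
C(-2*(5 - 3)) - p(g(14)) = (-2*(5 - 3))² - (14 + 5*14) = (-2*2)² - (14 + 70) = (-4)² - 1*84 = 16 - 84 = -68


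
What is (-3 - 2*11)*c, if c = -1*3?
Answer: 75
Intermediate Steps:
c = -3
(-3 - 2*11)*c = (-3 - 2*11)*(-3) = (-3 - 22)*(-3) = -25*(-3) = 75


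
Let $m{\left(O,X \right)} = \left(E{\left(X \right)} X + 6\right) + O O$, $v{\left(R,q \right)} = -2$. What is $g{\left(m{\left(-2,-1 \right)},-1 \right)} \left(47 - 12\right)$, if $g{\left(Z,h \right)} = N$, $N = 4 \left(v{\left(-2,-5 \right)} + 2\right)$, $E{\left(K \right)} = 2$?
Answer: $0$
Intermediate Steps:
$m{\left(O,X \right)} = 6 + O^{2} + 2 X$ ($m{\left(O,X \right)} = \left(2 X + 6\right) + O O = \left(6 + 2 X\right) + O^{2} = 6 + O^{2} + 2 X$)
$N = 0$ ($N = 4 \left(-2 + 2\right) = 4 \cdot 0 = 0$)
$g{\left(Z,h \right)} = 0$
$g{\left(m{\left(-2,-1 \right)},-1 \right)} \left(47 - 12\right) = 0 \left(47 - 12\right) = 0 \cdot 35 = 0$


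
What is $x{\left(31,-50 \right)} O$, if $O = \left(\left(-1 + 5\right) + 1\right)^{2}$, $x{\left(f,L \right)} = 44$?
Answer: $1100$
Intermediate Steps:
$O = 25$ ($O = \left(4 + 1\right)^{2} = 5^{2} = 25$)
$x{\left(31,-50 \right)} O = 44 \cdot 25 = 1100$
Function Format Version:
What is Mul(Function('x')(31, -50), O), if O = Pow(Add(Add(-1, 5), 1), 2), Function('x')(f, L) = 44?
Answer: 1100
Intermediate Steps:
O = 25 (O = Pow(Add(4, 1), 2) = Pow(5, 2) = 25)
Mul(Function('x')(31, -50), O) = Mul(44, 25) = 1100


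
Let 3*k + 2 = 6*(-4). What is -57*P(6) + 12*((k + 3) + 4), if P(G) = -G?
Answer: 322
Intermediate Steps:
k = -26/3 (k = -⅔ + (6*(-4))/3 = -⅔ + (⅓)*(-24) = -⅔ - 8 = -26/3 ≈ -8.6667)
-57*P(6) + 12*((k + 3) + 4) = -(-57)*6 + 12*((-26/3 + 3) + 4) = -57*(-6) + 12*(-17/3 + 4) = 342 + 12*(-5/3) = 342 - 20 = 322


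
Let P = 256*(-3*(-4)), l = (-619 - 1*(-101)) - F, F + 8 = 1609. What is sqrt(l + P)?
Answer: sqrt(953) ≈ 30.871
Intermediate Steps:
F = 1601 (F = -8 + 1609 = 1601)
l = -2119 (l = (-619 - 1*(-101)) - 1*1601 = (-619 + 101) - 1601 = -518 - 1601 = -2119)
P = 3072 (P = 256*12 = 3072)
sqrt(l + P) = sqrt(-2119 + 3072) = sqrt(953)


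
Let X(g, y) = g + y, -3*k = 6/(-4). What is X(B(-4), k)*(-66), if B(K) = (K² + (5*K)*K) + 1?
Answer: -6435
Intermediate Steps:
k = ½ (k = -2/(-4) = -2*(-1)/4 = -⅓*(-3/2) = ½ ≈ 0.50000)
B(K) = 1 + 6*K² (B(K) = (K² + 5*K²) + 1 = 6*K² + 1 = 1 + 6*K²)
X(B(-4), k)*(-66) = ((1 + 6*(-4)²) + ½)*(-66) = ((1 + 6*16) + ½)*(-66) = ((1 + 96) + ½)*(-66) = (97 + ½)*(-66) = (195/2)*(-66) = -6435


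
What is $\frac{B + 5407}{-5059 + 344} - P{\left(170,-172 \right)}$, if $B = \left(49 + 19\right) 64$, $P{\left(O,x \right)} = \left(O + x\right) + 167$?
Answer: $- \frac{787734}{4715} \approx -167.07$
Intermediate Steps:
$P{\left(O,x \right)} = 167 + O + x$
$B = 4352$ ($B = 68 \cdot 64 = 4352$)
$\frac{B + 5407}{-5059 + 344} - P{\left(170,-172 \right)} = \frac{4352 + 5407}{-5059 + 344} - \left(167 + 170 - 172\right) = \frac{9759}{-4715} - 165 = 9759 \left(- \frac{1}{4715}\right) - 165 = - \frac{9759}{4715} - 165 = - \frac{787734}{4715}$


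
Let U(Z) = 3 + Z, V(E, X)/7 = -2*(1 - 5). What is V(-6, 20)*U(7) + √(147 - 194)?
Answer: 560 + I*√47 ≈ 560.0 + 6.8557*I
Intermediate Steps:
V(E, X) = 56 (V(E, X) = 7*(-2*(1 - 5)) = 7*(-2*(-4)) = 7*8 = 56)
V(-6, 20)*U(7) + √(147 - 194) = 56*(3 + 7) + √(147 - 194) = 56*10 + √(-47) = 560 + I*√47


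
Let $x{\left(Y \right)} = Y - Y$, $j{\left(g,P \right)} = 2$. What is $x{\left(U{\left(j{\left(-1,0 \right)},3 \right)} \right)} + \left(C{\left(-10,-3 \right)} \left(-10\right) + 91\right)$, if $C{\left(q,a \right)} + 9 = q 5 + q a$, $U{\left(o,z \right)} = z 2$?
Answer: $381$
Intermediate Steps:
$U{\left(o,z \right)} = 2 z$
$x{\left(Y \right)} = 0$
$C{\left(q,a \right)} = -9 + 5 q + a q$ ($C{\left(q,a \right)} = -9 + \left(q 5 + q a\right) = -9 + \left(5 q + a q\right) = -9 + 5 q + a q$)
$x{\left(U{\left(j{\left(-1,0 \right)},3 \right)} \right)} + \left(C{\left(-10,-3 \right)} \left(-10\right) + 91\right) = 0 + \left(\left(-9 + 5 \left(-10\right) - -30\right) \left(-10\right) + 91\right) = 0 + \left(\left(-9 - 50 + 30\right) \left(-10\right) + 91\right) = 0 + \left(\left(-29\right) \left(-10\right) + 91\right) = 0 + \left(290 + 91\right) = 0 + 381 = 381$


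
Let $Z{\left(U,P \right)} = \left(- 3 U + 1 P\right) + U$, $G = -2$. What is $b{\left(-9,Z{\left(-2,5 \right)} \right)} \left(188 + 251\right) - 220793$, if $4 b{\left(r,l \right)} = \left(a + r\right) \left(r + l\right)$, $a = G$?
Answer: $-220793$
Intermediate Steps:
$a = -2$
$Z{\left(U,P \right)} = P - 2 U$ ($Z{\left(U,P \right)} = \left(- 3 U + P\right) + U = \left(P - 3 U\right) + U = P - 2 U$)
$b{\left(r,l \right)} = \frac{\left(-2 + r\right) \left(l + r\right)}{4}$ ($b{\left(r,l \right)} = \frac{\left(-2 + r\right) \left(r + l\right)}{4} = \frac{\left(-2 + r\right) \left(l + r\right)}{4}$)
$b{\left(-9,Z{\left(-2,5 \right)} \right)} \left(188 + 251\right) - 220793 = \left(- \frac{5 - -4}{2} - - \frac{9}{2} + \frac{\left(-9\right)^{2}}{4} + \frac{1}{4} \left(5 - -4\right) \left(-9\right)\right) \left(188 + 251\right) - 220793 = \left(- \frac{5 + 4}{2} + \frac{9}{2} + \frac{1}{4} \cdot 81 + \frac{1}{4} \left(5 + 4\right) \left(-9\right)\right) 439 - 220793 = \left(\left(- \frac{1}{2}\right) 9 + \frac{9}{2} + \frac{81}{4} + \frac{1}{4} \cdot 9 \left(-9\right)\right) 439 - 220793 = \left(- \frac{9}{2} + \frac{9}{2} + \frac{81}{4} - \frac{81}{4}\right) 439 - 220793 = 0 \cdot 439 - 220793 = 0 - 220793 = -220793$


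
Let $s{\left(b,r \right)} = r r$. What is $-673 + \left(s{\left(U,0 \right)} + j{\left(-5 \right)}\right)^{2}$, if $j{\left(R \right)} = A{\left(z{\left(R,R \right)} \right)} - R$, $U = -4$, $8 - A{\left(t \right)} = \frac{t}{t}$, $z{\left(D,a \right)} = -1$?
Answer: $-529$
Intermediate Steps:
$A{\left(t \right)} = 7$ ($A{\left(t \right)} = 8 - \frac{t}{t} = 8 - 1 = 7$)
$j{\left(R \right)} = 7 - R$
$s{\left(b,r \right)} = r^{2}$
$-673 + \left(s{\left(U,0 \right)} + j{\left(-5 \right)}\right)^{2} = -673 + \left(0^{2} + \left(7 - -5\right)\right)^{2} = -673 + \left(0 + \left(7 + 5\right)\right)^{2} = -673 + \left(0 + 12\right)^{2} = -673 + 12^{2} = -673 + 144 = -529$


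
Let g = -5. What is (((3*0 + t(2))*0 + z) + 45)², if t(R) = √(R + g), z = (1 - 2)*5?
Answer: 1600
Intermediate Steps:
z = -5 (z = -1*5 = -5)
t(R) = √(-5 + R) (t(R) = √(R - 5) = √(-5 + R))
(((3*0 + t(2))*0 + z) + 45)² = (((3*0 + √(-5 + 2))*0 - 5) + 45)² = (((0 + √(-3))*0 - 5) + 45)² = (((0 + I*√3)*0 - 5) + 45)² = (((I*√3)*0 - 5) + 45)² = ((0 - 5) + 45)² = (-5 + 45)² = 40² = 1600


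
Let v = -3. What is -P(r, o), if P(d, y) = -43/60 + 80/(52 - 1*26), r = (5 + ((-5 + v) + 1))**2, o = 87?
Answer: -1841/780 ≈ -2.3603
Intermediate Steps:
r = 4 (r = (5 + ((-5 - 3) + 1))**2 = (5 + (-8 + 1))**2 = (5 - 7)**2 = (-2)**2 = 4)
P(d, y) = 1841/780 (P(d, y) = -43*1/60 + 80/(52 - 26) = -43/60 + 80/26 = -43/60 + 80*(1/26) = -43/60 + 40/13 = 1841/780)
-P(r, o) = -1*1841/780 = -1841/780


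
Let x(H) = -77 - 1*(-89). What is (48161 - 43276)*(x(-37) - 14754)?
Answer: -72014670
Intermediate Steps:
x(H) = 12 (x(H) = -77 + 89 = 12)
(48161 - 43276)*(x(-37) - 14754) = (48161 - 43276)*(12 - 14754) = 4885*(-14742) = -72014670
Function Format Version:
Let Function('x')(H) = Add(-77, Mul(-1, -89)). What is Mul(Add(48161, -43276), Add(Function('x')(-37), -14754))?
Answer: -72014670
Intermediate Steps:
Function('x')(H) = 12 (Function('x')(H) = Add(-77, 89) = 12)
Mul(Add(48161, -43276), Add(Function('x')(-37), -14754)) = Mul(Add(48161, -43276), Add(12, -14754)) = Mul(4885, -14742) = -72014670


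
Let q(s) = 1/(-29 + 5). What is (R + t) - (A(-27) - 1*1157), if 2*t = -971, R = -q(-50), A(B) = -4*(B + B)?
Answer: 10933/24 ≈ 455.54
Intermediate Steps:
q(s) = -1/24 (q(s) = 1/(-24) = -1/24)
A(B) = -8*B
R = 1/24 (R = -1*(-1/24) = 1/24 ≈ 0.041667)
t = -971/2 (t = (½)*(-971) = -971/2 ≈ -485.50)
(R + t) - (A(-27) - 1*1157) = (1/24 - 971/2) - (-8*(-27) - 1*1157) = -11651/24 - (216 - 1157) = -11651/24 - 1*(-941) = -11651/24 + 941 = 10933/24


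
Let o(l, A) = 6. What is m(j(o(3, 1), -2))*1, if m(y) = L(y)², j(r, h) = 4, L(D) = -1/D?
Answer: 1/16 ≈ 0.062500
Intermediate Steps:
m(y) = y⁻² (m(y) = (-1/y)² = y⁻²)
m(j(o(3, 1), -2))*1 = 1/4² = (1/16)*1 = 1/16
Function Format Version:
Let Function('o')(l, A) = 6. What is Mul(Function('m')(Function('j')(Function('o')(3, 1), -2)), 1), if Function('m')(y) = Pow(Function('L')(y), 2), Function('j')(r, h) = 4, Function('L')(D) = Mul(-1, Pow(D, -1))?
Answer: Rational(1, 16) ≈ 0.062500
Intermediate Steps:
Function('m')(y) = Pow(y, -2) (Function('m')(y) = Pow(Mul(-1, Pow(y, -1)), 2) = Pow(y, -2))
Mul(Function('m')(Function('j')(Function('o')(3, 1), -2)), 1) = Mul(Pow(4, -2), 1) = Mul(Rational(1, 16), 1) = Rational(1, 16)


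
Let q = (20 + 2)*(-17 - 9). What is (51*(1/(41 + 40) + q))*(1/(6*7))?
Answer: -787627/1134 ≈ -694.56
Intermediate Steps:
q = -572 (q = 22*(-26) = -572)
(51*(1/(41 + 40) + q))*(1/(6*7)) = (51*(1/(41 + 40) - 572))*(1/(6*7)) = (51*(1/81 - 572))*((⅙)*(⅐)) = (51*(1/81 - 572))*(1/42) = (51*(-46331/81))*(1/42) = -787627/27*1/42 = -787627/1134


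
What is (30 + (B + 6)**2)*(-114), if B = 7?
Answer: -22686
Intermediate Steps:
(30 + (B + 6)**2)*(-114) = (30 + (7 + 6)**2)*(-114) = (30 + 13**2)*(-114) = (30 + 169)*(-114) = 199*(-114) = -22686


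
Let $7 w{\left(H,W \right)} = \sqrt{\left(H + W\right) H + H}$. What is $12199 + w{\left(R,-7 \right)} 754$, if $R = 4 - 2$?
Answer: $12199 + \frac{1508 i \sqrt{2}}{7} \approx 12199.0 + 304.66 i$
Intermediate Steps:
$R = 2$ ($R = 4 - 2 = 2$)
$w{\left(H,W \right)} = \frac{\sqrt{H + H \left(H + W\right)}}{7}$ ($w{\left(H,W \right)} = \frac{\sqrt{\left(H + W\right) H + H}}{7} = \frac{\sqrt{H \left(H + W\right) + H}}{7} = \frac{\sqrt{H + H \left(H + W\right)}}{7}$)
$12199 + w{\left(R,-7 \right)} 754 = 12199 + \frac{\sqrt{2 \left(1 + 2 - 7\right)}}{7} \cdot 754 = 12199 + \frac{\sqrt{2 \left(-4\right)}}{7} \cdot 754 = 12199 + \frac{\sqrt{-8}}{7} \cdot 754 = 12199 + \frac{2 i \sqrt{2}}{7} \cdot 754 = 12199 + \frac{1508 i \sqrt{2}}{7}$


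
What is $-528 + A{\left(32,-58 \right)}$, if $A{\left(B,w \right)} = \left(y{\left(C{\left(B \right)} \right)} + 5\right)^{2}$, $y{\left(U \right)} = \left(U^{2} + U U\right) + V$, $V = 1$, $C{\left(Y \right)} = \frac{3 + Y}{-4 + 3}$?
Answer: $6031408$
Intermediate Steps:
$C{\left(Y \right)} = -3 - Y$ ($C{\left(Y \right)} = \frac{3 + Y}{-1} = \left(3 + Y\right) \left(-1\right) = -3 - Y$)
$y{\left(U \right)} = 1 + 2 U^{2}$ ($y{\left(U \right)} = \left(U^{2} + U U\right) + 1 = \left(U^{2} + U^{2}\right) + 1 = 2 U^{2} + 1 = 1 + 2 U^{2}$)
$A{\left(B,w \right)} = \left(6 + 2 \left(-3 - B\right)^{2}\right)^{2}$ ($A{\left(B,w \right)} = \left(\left(1 + 2 \left(-3 - B\right)^{2}\right) + 5\right)^{2} = \left(6 + 2 \left(-3 - B\right)^{2}\right)^{2}$)
$-528 + A{\left(32,-58 \right)} = -528 + 4 \left(3 + \left(3 + 32\right)^{2}\right)^{2} = -528 + 4 \left(3 + 35^{2}\right)^{2} = -528 + 4 \left(3 + 1225\right)^{2} = -528 + 4 \cdot 1228^{2} = -528 + 4 \cdot 1507984 = -528 + 6031936 = 6031408$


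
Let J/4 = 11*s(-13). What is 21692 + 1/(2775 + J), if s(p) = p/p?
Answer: 61149749/2819 ≈ 21692.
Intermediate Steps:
s(p) = 1
J = 44 (J = 4*(11*1) = 4*11 = 44)
21692 + 1/(2775 + J) = 21692 + 1/(2775 + 44) = 21692 + 1/2819 = 61149749/2819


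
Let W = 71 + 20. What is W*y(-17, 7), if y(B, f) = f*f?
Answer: 4459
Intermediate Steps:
y(B, f) = f²
W = 91
W*y(-17, 7) = 91*7² = 91*49 = 4459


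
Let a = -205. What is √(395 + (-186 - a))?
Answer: 3*√46 ≈ 20.347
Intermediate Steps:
√(395 + (-186 - a)) = √(395 + (-186 - 1*(-205))) = √(395 + (-186 + 205)) = √(395 + 19) = √414 = 3*√46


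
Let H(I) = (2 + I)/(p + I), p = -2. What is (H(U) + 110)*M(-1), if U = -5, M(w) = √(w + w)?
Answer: 773*I*√2/7 ≈ 156.17*I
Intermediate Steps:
M(w) = √2*√w (M(w) = √(2*w) = √2*√w)
H(I) = (2 + I)/(-2 + I)
(H(U) + 110)*M(-1) = ((2 - 5)/(-2 - 5) + 110)*(√2*√(-1)) = (-3/(-7) + 110)*(√2*I) = (-⅐*(-3) + 110)*(I*√2) = (3/7 + 110)*(I*√2) = 773*(I*√2)/7 = 773*I*√2/7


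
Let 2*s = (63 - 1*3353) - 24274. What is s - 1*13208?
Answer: -26990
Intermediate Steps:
s = -13782 (s = ((63 - 1*3353) - 24274)/2 = ((63 - 3353) - 24274)/2 = (-3290 - 24274)/2 = (1/2)*(-27564) = -13782)
s - 1*13208 = -13782 - 1*13208 = -13782 - 13208 = -26990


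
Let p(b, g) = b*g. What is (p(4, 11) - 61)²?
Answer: 289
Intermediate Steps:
(p(4, 11) - 61)² = (4*11 - 61)² = (44 - 61)² = (-17)² = 289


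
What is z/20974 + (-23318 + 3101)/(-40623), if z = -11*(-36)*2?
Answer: 76034129/142004467 ≈ 0.53543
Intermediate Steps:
z = 792 (z = 396*2 = 792)
z/20974 + (-23318 + 3101)/(-40623) = 792/20974 + (-23318 + 3101)/(-40623) = 792*(1/20974) - 20217*(-1/40623) = 396/10487 + 6739/13541 = 76034129/142004467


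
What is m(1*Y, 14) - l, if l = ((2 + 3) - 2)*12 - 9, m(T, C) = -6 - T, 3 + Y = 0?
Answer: -30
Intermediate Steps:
Y = -3 (Y = -3 + 0 = -3)
l = 27 (l = (5 - 2)*12 - 9 = 3*12 - 9 = 36 - 9 = 27)
m(1*Y, 14) - l = (-6 - (-3)) - 1*27 = (-6 - 1*(-3)) - 27 = (-6 + 3) - 27 = -3 - 27 = -30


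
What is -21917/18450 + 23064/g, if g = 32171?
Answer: -279561007/593554950 ≈ -0.47099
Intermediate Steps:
-21917/18450 + 23064/g = -21917/18450 + 23064/32171 = -279561007/593554950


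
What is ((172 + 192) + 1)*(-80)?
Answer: -29200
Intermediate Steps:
((172 + 192) + 1)*(-80) = (364 + 1)*(-80) = 365*(-80) = -29200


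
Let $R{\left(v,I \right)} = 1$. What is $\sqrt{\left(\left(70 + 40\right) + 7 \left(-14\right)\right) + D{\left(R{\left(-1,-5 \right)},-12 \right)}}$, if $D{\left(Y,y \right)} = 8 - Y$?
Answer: $\sqrt{19} \approx 4.3589$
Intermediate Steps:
$\sqrt{\left(\left(70 + 40\right) + 7 \left(-14\right)\right) + D{\left(R{\left(-1,-5 \right)},-12 \right)}} = \sqrt{\left(\left(70 + 40\right) + 7 \left(-14\right)\right) + \left(8 - 1\right)} = \sqrt{\left(110 - 98\right) + \left(8 - 1\right)} = \sqrt{12 + 7} = \sqrt{19}$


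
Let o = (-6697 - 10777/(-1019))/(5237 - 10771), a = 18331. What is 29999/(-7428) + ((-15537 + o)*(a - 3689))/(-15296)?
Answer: 37210123010668967/2502782695158 ≈ 14868.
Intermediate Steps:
o = 3406733/2819573 (o = (-6697 - 10777*(-1/1019))/(-5534) = (-6697 + 10777/1019)*(-1/5534) = -6813466/1019*(-1/5534) = 3406733/2819573 ≈ 1.2082)
29999/(-7428) + ((-15537 + o)*(a - 3689))/(-15296) = 29999/(-7428) + ((-15537 + 3406733/2819573)*(18331 - 3689))/(-15296) = 29999*(-1/7428) - 43804298968/2819573*14642*(-1/15296) = -29999/7428 - 641382545489456/2819573*(-1/15296) = -29999/7428 + 40086409093091/2695511788 = 37210123010668967/2502782695158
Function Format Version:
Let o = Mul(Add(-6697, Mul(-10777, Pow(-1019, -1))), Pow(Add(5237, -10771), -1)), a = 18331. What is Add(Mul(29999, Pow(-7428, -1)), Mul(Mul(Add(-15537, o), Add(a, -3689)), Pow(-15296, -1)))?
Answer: Rational(37210123010668967, 2502782695158) ≈ 14868.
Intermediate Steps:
o = Rational(3406733, 2819573) (o = Mul(Add(-6697, Mul(-10777, Rational(-1, 1019))), Pow(-5534, -1)) = Mul(Add(-6697, Rational(10777, 1019)), Rational(-1, 5534)) = Mul(Rational(-6813466, 1019), Rational(-1, 5534)) = Rational(3406733, 2819573) ≈ 1.2082)
Add(Mul(29999, Pow(-7428, -1)), Mul(Mul(Add(-15537, o), Add(a, -3689)), Pow(-15296, -1))) = Add(Mul(29999, Pow(-7428, -1)), Mul(Mul(Add(-15537, Rational(3406733, 2819573)), Add(18331, -3689)), Pow(-15296, -1))) = Add(Mul(29999, Rational(-1, 7428)), Mul(Mul(Rational(-43804298968, 2819573), 14642), Rational(-1, 15296))) = Add(Rational(-29999, 7428), Mul(Rational(-641382545489456, 2819573), Rational(-1, 15296))) = Add(Rational(-29999, 7428), Rational(40086409093091, 2695511788)) = Rational(37210123010668967, 2502782695158)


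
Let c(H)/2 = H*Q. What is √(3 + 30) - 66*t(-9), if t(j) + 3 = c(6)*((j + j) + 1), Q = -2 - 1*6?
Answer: -107514 + √33 ≈ -1.0751e+5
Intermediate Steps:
Q = -8 (Q = -2 - 6 = -8)
c(H) = -16*H (c(H) = 2*(H*(-8)) = 2*(-8*H) = -16*H)
t(j) = -99 - 192*j (t(j) = -3 + (-16*6)*((j + j) + 1) = -3 - 96*(2*j + 1) = -3 - 96*(1 + 2*j) = -3 + (-96 - 192*j) = -99 - 192*j)
√(3 + 30) - 66*t(-9) = √(3 + 30) - 66*(-99 - 192*(-9)) = √33 - 66*(-99 + 1728) = √33 - 66*1629 = √33 - 107514 = -107514 + √33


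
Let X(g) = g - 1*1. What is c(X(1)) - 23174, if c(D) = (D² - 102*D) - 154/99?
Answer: -208580/9 ≈ -23176.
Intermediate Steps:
X(g) = -1 + g (X(g) = g - 1 = -1 + g)
c(D) = -14/9 + D² - 102*D (c(D) = (D² - 102*D) - 154*1/99 = (D² - 102*D) - 14/9 = -14/9 + D² - 102*D)
c(X(1)) - 23174 = (-14/9 + (-1 + 1)² - 102*(-1 + 1)) - 23174 = (-14/9 + 0² - 102*0) - 23174 = (-14/9 + 0 + 0) - 23174 = -14/9 - 23174 = -208580/9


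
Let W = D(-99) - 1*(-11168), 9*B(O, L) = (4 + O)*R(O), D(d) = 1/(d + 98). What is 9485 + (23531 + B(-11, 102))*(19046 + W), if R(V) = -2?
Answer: 710998586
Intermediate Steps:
D(d) = 1/(98 + d)
B(O, L) = -8/9 - 2*O/9 (B(O, L) = ((4 + O)*(-2))/9 = (-8 - 2*O)/9 = -8/9 - 2*O/9)
W = 11167 (W = 1/(98 - 99) - 1*(-11168) = 1/(-1) + 11168 = -1 + 11168 = 11167)
9485 + (23531 + B(-11, 102))*(19046 + W) = 9485 + (23531 + (-8/9 - 2/9*(-11)))*(19046 + 11167) = 9485 + (23531 + (-8/9 + 22/9))*30213 = 9485 + (23531 + 14/9)*30213 = 9485 + (211793/9)*30213 = 9485 + 710989101 = 710998586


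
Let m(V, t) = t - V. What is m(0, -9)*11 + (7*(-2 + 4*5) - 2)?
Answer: 25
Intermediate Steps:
m(0, -9)*11 + (7*(-2 + 4*5) - 2) = (-9 - 1*0)*11 + (7*(-2 + 4*5) - 2) = (-9 + 0)*11 + (7*(-2 + 20) - 2) = -9*11 + (7*18 - 2) = -99 + (126 - 2) = -99 + 124 = 25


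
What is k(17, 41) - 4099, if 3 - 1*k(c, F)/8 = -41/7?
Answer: -28197/7 ≈ -4028.1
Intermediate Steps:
k(c, F) = 496/7 (k(c, F) = 24 - (-328)/7 = 24 - 8*(-41/7) = 24 + 328/7 = 496/7)
k(17, 41) - 4099 = 496/7 - 4099 = -28197/7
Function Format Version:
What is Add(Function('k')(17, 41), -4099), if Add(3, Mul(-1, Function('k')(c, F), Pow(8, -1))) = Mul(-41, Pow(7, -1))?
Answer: Rational(-28197, 7) ≈ -4028.1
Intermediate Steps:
Function('k')(c, F) = Rational(496, 7) (Function('k')(c, F) = Add(24, Mul(-8, Mul(-41, Pow(7, -1)))) = Add(24, Mul(-8, Mul(-41, Rational(1, 7)))) = Add(24, Mul(-8, Rational(-41, 7))) = Add(24, Rational(328, 7)) = Rational(496, 7))
Add(Function('k')(17, 41), -4099) = Add(Rational(496, 7), -4099) = Rational(-28197, 7)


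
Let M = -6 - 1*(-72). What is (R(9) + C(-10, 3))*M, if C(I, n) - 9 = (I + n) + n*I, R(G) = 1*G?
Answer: -1254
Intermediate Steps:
R(G) = G
M = 66 (M = -6 + 72 = 66)
C(I, n) = 9 + I + n + I*n (C(I, n) = 9 + ((I + n) + n*I) = 9 + ((I + n) + I*n) = 9 + (I + n + I*n) = 9 + I + n + I*n)
(R(9) + C(-10, 3))*M = (9 + (9 - 10 + 3 - 10*3))*66 = (9 + (9 - 10 + 3 - 30))*66 = (9 - 28)*66 = -19*66 = -1254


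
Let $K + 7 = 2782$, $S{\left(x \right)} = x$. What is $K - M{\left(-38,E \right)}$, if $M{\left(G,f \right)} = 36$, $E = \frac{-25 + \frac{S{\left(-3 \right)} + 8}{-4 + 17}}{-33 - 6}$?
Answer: $2739$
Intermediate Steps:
$E = \frac{320}{507}$ ($E = \frac{-25 + \frac{-3 + 8}{-4 + 17}}{-33 - 6} = \frac{-25 + \frac{5}{13}}{-39} = \left(-25 + 5 \cdot \frac{1}{13}\right) \left(- \frac{1}{39}\right) = \left(-25 + \frac{5}{13}\right) \left(- \frac{1}{39}\right) = \left(- \frac{320}{13}\right) \left(- \frac{1}{39}\right) = \frac{320}{507} \approx 0.63116$)
$K = 2775$ ($K = -7 + 2782 = 2775$)
$K - M{\left(-38,E \right)} = 2775 - 36 = 2739$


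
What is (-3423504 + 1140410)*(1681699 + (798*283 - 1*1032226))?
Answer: -1998408159858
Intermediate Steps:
(-3423504 + 1140410)*(1681699 + (798*283 - 1*1032226)) = -2283094*(1681699 + (225834 - 1032226)) = -2283094*(1681699 - 806392) = -2283094*875307 = -1998408159858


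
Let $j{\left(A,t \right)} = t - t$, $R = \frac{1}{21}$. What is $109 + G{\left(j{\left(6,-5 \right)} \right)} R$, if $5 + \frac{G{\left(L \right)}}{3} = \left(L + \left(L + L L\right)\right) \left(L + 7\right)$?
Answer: $\frac{758}{7} \approx 108.29$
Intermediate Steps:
$R = \frac{1}{21} \approx 0.047619$
$j{\left(A,t \right)} = 0$
$G{\left(L \right)} = -15 + 3 \left(7 + L\right) \left(L^{2} + 2 L\right)$ ($G{\left(L \right)} = -15 + 3 \left(L + \left(L + L L\right)\right) \left(L + 7\right) = -15 + 3 \left(L + \left(L + L^{2}\right)\right) \left(7 + L\right) = -15 + 3 \left(L^{2} + 2 L\right) \left(7 + L\right) = -15 + 3 \left(7 + L\right) \left(L^{2} + 2 L\right)$)
$109 + G{\left(j{\left(6,-5 \right)} \right)} R = 109 + \left(-15 + 3 \cdot 0^{3} + 27 \cdot 0^{2} + 42 \cdot 0\right) \frac{1}{21} = 109 + \left(-15 + 3 \cdot 0 + 27 \cdot 0 + 0\right) \frac{1}{21} = 109 + \left(-15 + 0 + 0 + 0\right) \frac{1}{21} = 109 - \frac{5}{7} = \frac{758}{7}$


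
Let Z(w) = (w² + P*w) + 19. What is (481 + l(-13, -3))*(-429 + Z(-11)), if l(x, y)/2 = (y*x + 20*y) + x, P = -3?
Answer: -105728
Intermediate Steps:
l(x, y) = 2*x + 40*y + 2*x*y (l(x, y) = 2*((y*x + 20*y) + x) = 2*((x*y + 20*y) + x) = 2*((20*y + x*y) + x) = 2*(x + 20*y + x*y) = 2*x + 40*y + 2*x*y)
Z(w) = 19 + w² - 3*w (Z(w) = (w² - 3*w) + 19 = 19 + w² - 3*w)
(481 + l(-13, -3))*(-429 + Z(-11)) = (481 + (2*(-13) + 40*(-3) + 2*(-13)*(-3)))*(-429 + (19 + (-11)² - 3*(-11))) = (481 + (-26 - 120 + 78))*(-429 + (19 + 121 + 33)) = (481 - 68)*(-429 + 173) = 413*(-256) = -105728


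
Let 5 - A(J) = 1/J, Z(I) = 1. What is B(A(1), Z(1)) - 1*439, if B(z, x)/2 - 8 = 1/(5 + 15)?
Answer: -4229/10 ≈ -422.90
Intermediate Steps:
A(J) = 5 - 1/J
B(z, x) = 161/10 (B(z, x) = 16 + 2/(5 + 15) = 16 + 2/20 = 16 + 2*(1/20) = 16 + ⅒ = 161/10)
B(A(1), Z(1)) - 1*439 = 161/10 - 1*439 = 161/10 - 439 = -4229/10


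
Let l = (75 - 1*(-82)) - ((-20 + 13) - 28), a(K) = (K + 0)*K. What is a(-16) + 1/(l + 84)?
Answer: 70657/276 ≈ 256.00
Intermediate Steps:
a(K) = K² (a(K) = K*K = K²)
l = 192 (l = (75 + 82) - (-7 - 28) = 157 - 1*(-35) = 157 + 35 = 192)
a(-16) + 1/(l + 84) = (-16)² + 1/(192 + 84) = 256 + 1/276 = 70657/276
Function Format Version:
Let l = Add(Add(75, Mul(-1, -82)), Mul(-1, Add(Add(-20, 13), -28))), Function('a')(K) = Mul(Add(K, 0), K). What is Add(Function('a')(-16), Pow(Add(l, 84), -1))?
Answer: Rational(70657, 276) ≈ 256.00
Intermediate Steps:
Function('a')(K) = Pow(K, 2) (Function('a')(K) = Mul(K, K) = Pow(K, 2))
l = 192 (l = Add(Add(75, 82), Mul(-1, Add(-7, -28))) = Add(157, Mul(-1, -35)) = Add(157, 35) = 192)
Add(Function('a')(-16), Pow(Add(l, 84), -1)) = Add(Pow(-16, 2), Pow(Add(192, 84), -1)) = Add(256, Pow(276, -1)) = Add(256, Rational(1, 276)) = Rational(70657, 276)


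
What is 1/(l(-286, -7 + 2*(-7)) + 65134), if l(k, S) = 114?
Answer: 1/65248 ≈ 1.5326e-5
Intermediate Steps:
1/(l(-286, -7 + 2*(-7)) + 65134) = 1/(114 + 65134) = 1/65248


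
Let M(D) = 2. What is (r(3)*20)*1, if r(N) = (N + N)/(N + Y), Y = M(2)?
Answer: 24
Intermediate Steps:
Y = 2
r(N) = 2*N/(2 + N) (r(N) = (N + N)/(N + 2) = (2*N)/(2 + N) = 2*N/(2 + N))
(r(3)*20)*1 = ((2*3/(2 + 3))*20)*1 = ((2*3/5)*20)*1 = ((2*3*(⅕))*20)*1 = ((6/5)*20)*1 = 24*1 = 24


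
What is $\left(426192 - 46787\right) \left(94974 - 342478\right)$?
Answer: $-93904255120$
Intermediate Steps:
$\left(426192 - 46787\right) \left(94974 - 342478\right) = \left(426192 - 46787\right) \left(-247504\right) = 379405 \left(-247504\right) = -93904255120$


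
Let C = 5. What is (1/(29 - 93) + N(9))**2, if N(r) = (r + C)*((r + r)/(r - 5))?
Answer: 16248961/4096 ≈ 3967.0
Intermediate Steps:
N(r) = 2*r*(5 + r)/(-5 + r) (N(r) = (r + 5)*((r + r)/(r - 5)) = (5 + r)*((2*r)/(-5 + r)) = (5 + r)*(2*r/(-5 + r)) = 2*r*(5 + r)/(-5 + r))
(1/(29 - 93) + N(9))**2 = (1/(29 - 93) + 2*9*(5 + 9)/(-5 + 9))**2 = (1/(-64) + 2*9*14/4)**2 = (-1/64 + 2*9*(1/4)*14)**2 = (-1/64 + 63)**2 = (4031/64)**2 = 16248961/4096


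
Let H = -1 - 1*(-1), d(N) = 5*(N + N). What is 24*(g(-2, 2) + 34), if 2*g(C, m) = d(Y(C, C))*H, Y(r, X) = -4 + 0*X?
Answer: 816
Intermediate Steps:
Y(r, X) = -4 (Y(r, X) = -4 + 0 = -4)
d(N) = 10*N (d(N) = 5*(2*N) = 10*N)
H = 0 (H = -1 + 1 = 0)
g(C, m) = 0 (g(C, m) = ((10*(-4))*0)/2 = (-40*0)/2 = (½)*0 = 0)
24*(g(-2, 2) + 34) = 24*(0 + 34) = 24*34 = 816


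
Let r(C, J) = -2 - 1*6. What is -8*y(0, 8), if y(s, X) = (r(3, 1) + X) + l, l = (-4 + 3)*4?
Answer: 32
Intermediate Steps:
l = -4 (l = -1*4 = -4)
r(C, J) = -8 (r(C, J) = -2 - 6 = -8)
y(s, X) = -12 + X (y(s, X) = (-8 + X) - 4 = -12 + X)
-8*y(0, 8) = -8*(-12 + 8) = -8*(-4) = 32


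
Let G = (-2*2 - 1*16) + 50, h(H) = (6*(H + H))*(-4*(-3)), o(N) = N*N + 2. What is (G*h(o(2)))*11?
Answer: 285120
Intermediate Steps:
o(N) = 2 + N² (o(N) = N² + 2 = 2 + N²)
h(H) = 144*H (h(H) = (6*(2*H))*12 = (12*H)*12 = 144*H)
G = 30 (G = (-4 - 16) + 50 = -20 + 50 = 30)
(G*h(o(2)))*11 = (30*(144*(2 + 2²)))*11 = (30*(144*(2 + 4)))*11 = (30*(144*6))*11 = (30*864)*11 = 25920*11 = 285120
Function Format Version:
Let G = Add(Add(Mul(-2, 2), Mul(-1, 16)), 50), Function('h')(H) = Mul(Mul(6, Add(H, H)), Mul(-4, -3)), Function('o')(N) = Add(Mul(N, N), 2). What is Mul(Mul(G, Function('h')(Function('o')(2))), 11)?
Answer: 285120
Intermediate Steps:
Function('o')(N) = Add(2, Pow(N, 2)) (Function('o')(N) = Add(Pow(N, 2), 2) = Add(2, Pow(N, 2)))
Function('h')(H) = Mul(144, H) (Function('h')(H) = Mul(Mul(6, Mul(2, H)), 12) = Mul(Mul(12, H), 12) = Mul(144, H))
G = 30 (G = Add(Add(-4, -16), 50) = Add(-20, 50) = 30)
Mul(Mul(G, Function('h')(Function('o')(2))), 11) = Mul(Mul(30, Mul(144, Add(2, Pow(2, 2)))), 11) = Mul(Mul(30, Mul(144, Add(2, 4))), 11) = Mul(Mul(30, Mul(144, 6)), 11) = Mul(Mul(30, 864), 11) = Mul(25920, 11) = 285120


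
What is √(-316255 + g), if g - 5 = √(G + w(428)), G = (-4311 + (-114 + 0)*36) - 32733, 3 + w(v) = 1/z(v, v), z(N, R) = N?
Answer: √(-14482985000 + 214*I*√1884551089)/214 ≈ 0.18036 + 562.36*I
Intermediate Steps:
w(v) = -3 + 1/v
G = -41148 (G = (-4311 - 114*36) - 32733 = (-4311 - 4104) - 32733 = -8415 - 32733 = -41148)
g = 5 + I*√1884551089/214 (g = 5 + √(-41148 + (-3 + 1/428)) = 5 + √(-41148 - 1283/428) = 5 + √(-17612627/428) = 5 + I*√1884551089/214 ≈ 5.0 + 202.86*I)
√(-316255 + g) = √(-316255 + (5 + I*√1884551089/214)) = √(-316250 + I*√1884551089/214)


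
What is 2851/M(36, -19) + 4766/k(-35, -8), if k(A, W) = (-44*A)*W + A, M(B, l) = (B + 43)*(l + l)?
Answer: -49531637/37089710 ≈ -1.3355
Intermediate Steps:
M(B, l) = 2*l*(43 + B) (M(B, l) = (43 + B)*(2*l) = 2*l*(43 + B))
k(A, W) = A - 44*A*W (k(A, W) = -44*A*W + A = A - 44*A*W)
2851/M(36, -19) + 4766/k(-35, -8) = 2851/((2*(-19)*(43 + 36))) + 4766/((-35*(1 - 44*(-8)))) = 2851/((2*(-19)*79)) + 4766/((-35*(1 + 352))) = 2851/(-3002) + 4766/((-35*353)) = 2851*(-1/3002) + 4766/(-12355) = -2851/3002 + 4766*(-1/12355) = -2851/3002 - 4766/12355 = -49531637/37089710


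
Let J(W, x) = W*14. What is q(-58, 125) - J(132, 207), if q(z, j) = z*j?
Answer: -9098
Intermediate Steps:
J(W, x) = 14*W
q(z, j) = j*z
q(-58, 125) - J(132, 207) = 125*(-58) - 14*132 = -7250 - 1*1848 = -7250 - 1848 = -9098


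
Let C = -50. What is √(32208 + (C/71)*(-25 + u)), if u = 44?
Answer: √162293078/71 ≈ 179.43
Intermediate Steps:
√(32208 + (C/71)*(-25 + u)) = √(32208 + (-50/71)*(-25 + 44)) = √(32208 - 50*1/71*19) = √(32208 - 50/71*19) = √(32208 - 950/71) = √(2285818/71) = √162293078/71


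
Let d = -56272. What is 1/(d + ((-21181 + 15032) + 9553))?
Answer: -1/52868 ≈ -1.8915e-5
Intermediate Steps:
1/(d + ((-21181 + 15032) + 9553)) = 1/(-56272 + ((-21181 + 15032) + 9553)) = 1/(-56272 + (-6149 + 9553)) = 1/(-56272 + 3404) = 1/(-52868) = -1/52868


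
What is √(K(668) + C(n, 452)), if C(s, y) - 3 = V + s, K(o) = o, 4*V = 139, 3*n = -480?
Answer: √2183/2 ≈ 23.361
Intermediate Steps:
n = -160 (n = (⅓)*(-480) = -160)
V = 139/4 (V = (¼)*139 = 139/4 ≈ 34.750)
C(s, y) = 151/4 + s (C(s, y) = 3 + (139/4 + s) = 151/4 + s)
√(K(668) + C(n, 452)) = √(668 + (151/4 - 160)) = √(668 - 489/4) = √(2183/4) = √2183/2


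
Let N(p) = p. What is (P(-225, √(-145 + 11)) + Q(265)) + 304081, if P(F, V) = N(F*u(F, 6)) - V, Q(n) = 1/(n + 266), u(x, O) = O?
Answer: 160750162/531 - I*√134 ≈ 3.0273e+5 - 11.576*I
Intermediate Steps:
Q(n) = 1/(266 + n)
P(F, V) = -V + 6*F (P(F, V) = F*6 - V = 6*F - V = -V + 6*F)
(P(-225, √(-145 + 11)) + Q(265)) + 304081 = ((-√(-145 + 11) + 6*(-225)) + 1/(266 + 265)) + 304081 = ((-√(-134) - 1350) + 1/531) + 304081 = ((-I*√134 - 1350) + 1/531) + 304081 = ((-1350 - I*√134) + 1/531) + 304081 = (-716849/531 - I*√134) + 304081 = 160750162/531 - I*√134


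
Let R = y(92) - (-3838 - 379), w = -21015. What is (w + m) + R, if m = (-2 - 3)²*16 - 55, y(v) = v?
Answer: -16361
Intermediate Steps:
R = 4309 (R = 92 - (-3838 - 379) = 92 - 1*(-4217) = 92 + 4217 = 4309)
m = 345 (m = (-5)²*16 - 55 = 25*16 - 55 = 400 - 55 = 345)
(w + m) + R = (-21015 + 345) + 4309 = -20670 + 4309 = -16361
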